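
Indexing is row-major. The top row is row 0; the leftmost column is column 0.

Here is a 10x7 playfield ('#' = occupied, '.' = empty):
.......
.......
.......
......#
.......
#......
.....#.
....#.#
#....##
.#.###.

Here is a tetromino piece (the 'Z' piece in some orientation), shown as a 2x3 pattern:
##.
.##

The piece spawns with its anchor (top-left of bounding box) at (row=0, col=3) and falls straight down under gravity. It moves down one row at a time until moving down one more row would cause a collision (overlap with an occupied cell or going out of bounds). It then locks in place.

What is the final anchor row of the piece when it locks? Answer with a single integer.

Answer: 4

Derivation:
Spawn at (row=0, col=3). Try each row:
  row 0: fits
  row 1: fits
  row 2: fits
  row 3: fits
  row 4: fits
  row 5: blocked -> lock at row 4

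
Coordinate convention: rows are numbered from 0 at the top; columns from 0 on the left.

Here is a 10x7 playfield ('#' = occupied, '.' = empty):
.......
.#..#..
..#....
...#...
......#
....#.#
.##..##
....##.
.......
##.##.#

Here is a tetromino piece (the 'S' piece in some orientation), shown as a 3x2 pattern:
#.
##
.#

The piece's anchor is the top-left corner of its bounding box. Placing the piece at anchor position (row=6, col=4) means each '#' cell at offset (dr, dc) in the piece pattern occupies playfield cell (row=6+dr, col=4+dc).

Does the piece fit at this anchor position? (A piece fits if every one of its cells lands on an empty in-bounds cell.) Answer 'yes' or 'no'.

Answer: no

Derivation:
Check each piece cell at anchor (6, 4):
  offset (0,0) -> (6,4): empty -> OK
  offset (1,0) -> (7,4): occupied ('#') -> FAIL
  offset (1,1) -> (7,5): occupied ('#') -> FAIL
  offset (2,1) -> (8,5): empty -> OK
All cells valid: no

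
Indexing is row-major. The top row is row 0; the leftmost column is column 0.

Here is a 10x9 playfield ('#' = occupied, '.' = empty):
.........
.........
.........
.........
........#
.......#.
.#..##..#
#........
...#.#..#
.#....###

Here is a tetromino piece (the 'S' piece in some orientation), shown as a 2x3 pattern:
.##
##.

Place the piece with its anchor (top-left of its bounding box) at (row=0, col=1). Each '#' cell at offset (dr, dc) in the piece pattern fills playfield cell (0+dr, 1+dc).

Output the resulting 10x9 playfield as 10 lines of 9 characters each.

Fill (0+0,1+1) = (0,2)
Fill (0+0,1+2) = (0,3)
Fill (0+1,1+0) = (1,1)
Fill (0+1,1+1) = (1,2)

Answer: ..##.....
.##......
.........
.........
........#
.......#.
.#..##..#
#........
...#.#..#
.#....###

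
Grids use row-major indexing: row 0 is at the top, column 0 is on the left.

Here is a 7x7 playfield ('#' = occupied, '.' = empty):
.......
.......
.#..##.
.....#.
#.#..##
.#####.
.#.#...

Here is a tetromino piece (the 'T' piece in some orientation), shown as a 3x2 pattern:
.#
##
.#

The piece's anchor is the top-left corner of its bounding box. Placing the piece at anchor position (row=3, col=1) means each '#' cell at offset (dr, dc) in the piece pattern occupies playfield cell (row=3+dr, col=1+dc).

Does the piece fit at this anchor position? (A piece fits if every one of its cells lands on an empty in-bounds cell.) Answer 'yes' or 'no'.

Answer: no

Derivation:
Check each piece cell at anchor (3, 1):
  offset (0,1) -> (3,2): empty -> OK
  offset (1,0) -> (4,1): empty -> OK
  offset (1,1) -> (4,2): occupied ('#') -> FAIL
  offset (2,1) -> (5,2): occupied ('#') -> FAIL
All cells valid: no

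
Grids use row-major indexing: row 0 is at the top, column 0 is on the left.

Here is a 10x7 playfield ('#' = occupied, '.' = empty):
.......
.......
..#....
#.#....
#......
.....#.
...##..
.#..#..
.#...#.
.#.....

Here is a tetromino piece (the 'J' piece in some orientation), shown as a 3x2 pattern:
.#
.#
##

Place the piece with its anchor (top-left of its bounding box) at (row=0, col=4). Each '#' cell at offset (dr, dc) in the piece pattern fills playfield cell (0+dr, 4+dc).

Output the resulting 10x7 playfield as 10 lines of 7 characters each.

Fill (0+0,4+1) = (0,5)
Fill (0+1,4+1) = (1,5)
Fill (0+2,4+0) = (2,4)
Fill (0+2,4+1) = (2,5)

Answer: .....#.
.....#.
..#.##.
#.#....
#......
.....#.
...##..
.#..#..
.#...#.
.#.....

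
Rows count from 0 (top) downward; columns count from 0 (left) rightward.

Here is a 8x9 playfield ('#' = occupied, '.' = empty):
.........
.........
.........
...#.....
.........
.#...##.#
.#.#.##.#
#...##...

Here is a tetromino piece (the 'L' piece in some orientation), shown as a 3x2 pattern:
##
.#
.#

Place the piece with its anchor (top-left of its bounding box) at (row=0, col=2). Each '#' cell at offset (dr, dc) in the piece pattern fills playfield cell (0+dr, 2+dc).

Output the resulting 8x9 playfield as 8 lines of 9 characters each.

Answer: ..##.....
...#.....
...#.....
...#.....
.........
.#...##.#
.#.#.##.#
#...##...

Derivation:
Fill (0+0,2+0) = (0,2)
Fill (0+0,2+1) = (0,3)
Fill (0+1,2+1) = (1,3)
Fill (0+2,2+1) = (2,3)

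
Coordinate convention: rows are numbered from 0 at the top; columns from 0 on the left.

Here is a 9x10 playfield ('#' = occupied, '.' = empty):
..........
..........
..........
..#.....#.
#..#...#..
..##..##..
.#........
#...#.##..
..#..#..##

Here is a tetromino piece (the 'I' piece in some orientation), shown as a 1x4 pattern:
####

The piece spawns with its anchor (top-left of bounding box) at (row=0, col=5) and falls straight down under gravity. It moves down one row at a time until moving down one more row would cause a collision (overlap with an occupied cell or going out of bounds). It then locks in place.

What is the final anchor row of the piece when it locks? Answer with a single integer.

Spawn at (row=0, col=5). Try each row:
  row 0: fits
  row 1: fits
  row 2: fits
  row 3: blocked -> lock at row 2

Answer: 2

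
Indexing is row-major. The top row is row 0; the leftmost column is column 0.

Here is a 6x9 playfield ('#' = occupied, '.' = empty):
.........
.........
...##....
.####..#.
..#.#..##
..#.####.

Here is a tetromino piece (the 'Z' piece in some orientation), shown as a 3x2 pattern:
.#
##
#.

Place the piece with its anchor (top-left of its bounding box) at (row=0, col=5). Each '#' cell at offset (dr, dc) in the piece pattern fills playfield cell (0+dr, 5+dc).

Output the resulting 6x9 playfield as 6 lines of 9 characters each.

Fill (0+0,5+1) = (0,6)
Fill (0+1,5+0) = (1,5)
Fill (0+1,5+1) = (1,6)
Fill (0+2,5+0) = (2,5)

Answer: ......#..
.....##..
...###...
.####..#.
..#.#..##
..#.####.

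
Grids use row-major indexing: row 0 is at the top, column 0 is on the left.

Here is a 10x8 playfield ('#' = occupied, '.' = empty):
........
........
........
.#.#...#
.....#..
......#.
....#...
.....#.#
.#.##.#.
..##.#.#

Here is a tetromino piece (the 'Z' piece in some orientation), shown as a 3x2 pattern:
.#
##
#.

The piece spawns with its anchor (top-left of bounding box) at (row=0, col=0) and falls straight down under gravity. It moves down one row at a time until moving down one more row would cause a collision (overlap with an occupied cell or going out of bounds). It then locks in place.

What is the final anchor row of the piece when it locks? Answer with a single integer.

Answer: 1

Derivation:
Spawn at (row=0, col=0). Try each row:
  row 0: fits
  row 1: fits
  row 2: blocked -> lock at row 1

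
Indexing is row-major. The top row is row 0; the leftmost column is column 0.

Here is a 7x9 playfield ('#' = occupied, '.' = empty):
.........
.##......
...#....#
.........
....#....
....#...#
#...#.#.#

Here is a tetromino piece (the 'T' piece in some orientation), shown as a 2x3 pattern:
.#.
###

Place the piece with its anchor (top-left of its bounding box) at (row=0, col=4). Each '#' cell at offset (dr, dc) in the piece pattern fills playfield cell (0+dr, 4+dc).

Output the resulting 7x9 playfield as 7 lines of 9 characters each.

Fill (0+0,4+1) = (0,5)
Fill (0+1,4+0) = (1,4)
Fill (0+1,4+1) = (1,5)
Fill (0+1,4+2) = (1,6)

Answer: .....#...
.##.###..
...#....#
.........
....#....
....#...#
#...#.#.#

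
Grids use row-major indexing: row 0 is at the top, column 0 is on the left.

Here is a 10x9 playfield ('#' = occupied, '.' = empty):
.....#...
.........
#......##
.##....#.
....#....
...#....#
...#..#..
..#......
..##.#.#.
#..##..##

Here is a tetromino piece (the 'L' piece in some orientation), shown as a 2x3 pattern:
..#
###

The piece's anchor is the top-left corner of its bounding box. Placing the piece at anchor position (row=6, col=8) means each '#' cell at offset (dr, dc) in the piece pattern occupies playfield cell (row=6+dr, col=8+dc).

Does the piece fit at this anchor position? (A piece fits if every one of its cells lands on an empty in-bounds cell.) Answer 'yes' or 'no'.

Answer: no

Derivation:
Check each piece cell at anchor (6, 8):
  offset (0,2) -> (6,10): out of bounds -> FAIL
  offset (1,0) -> (7,8): empty -> OK
  offset (1,1) -> (7,9): out of bounds -> FAIL
  offset (1,2) -> (7,10): out of bounds -> FAIL
All cells valid: no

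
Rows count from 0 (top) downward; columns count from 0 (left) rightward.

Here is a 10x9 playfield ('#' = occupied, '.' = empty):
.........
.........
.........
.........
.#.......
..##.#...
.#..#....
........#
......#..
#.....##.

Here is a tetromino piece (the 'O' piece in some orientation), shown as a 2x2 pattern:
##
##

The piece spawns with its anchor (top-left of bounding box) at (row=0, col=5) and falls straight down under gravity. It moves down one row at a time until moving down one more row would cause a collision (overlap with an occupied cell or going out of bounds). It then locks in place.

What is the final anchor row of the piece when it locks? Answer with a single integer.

Spawn at (row=0, col=5). Try each row:
  row 0: fits
  row 1: fits
  row 2: fits
  row 3: fits
  row 4: blocked -> lock at row 3

Answer: 3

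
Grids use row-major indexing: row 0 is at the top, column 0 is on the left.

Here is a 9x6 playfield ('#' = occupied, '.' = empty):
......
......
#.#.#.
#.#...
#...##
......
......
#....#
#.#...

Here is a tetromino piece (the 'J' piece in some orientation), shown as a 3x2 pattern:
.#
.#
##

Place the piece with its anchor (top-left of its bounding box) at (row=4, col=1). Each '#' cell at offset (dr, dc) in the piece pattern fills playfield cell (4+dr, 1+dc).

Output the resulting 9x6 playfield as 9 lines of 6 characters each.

Fill (4+0,1+1) = (4,2)
Fill (4+1,1+1) = (5,2)
Fill (4+2,1+0) = (6,1)
Fill (4+2,1+1) = (6,2)

Answer: ......
......
#.#.#.
#.#...
#.#.##
..#...
.##...
#....#
#.#...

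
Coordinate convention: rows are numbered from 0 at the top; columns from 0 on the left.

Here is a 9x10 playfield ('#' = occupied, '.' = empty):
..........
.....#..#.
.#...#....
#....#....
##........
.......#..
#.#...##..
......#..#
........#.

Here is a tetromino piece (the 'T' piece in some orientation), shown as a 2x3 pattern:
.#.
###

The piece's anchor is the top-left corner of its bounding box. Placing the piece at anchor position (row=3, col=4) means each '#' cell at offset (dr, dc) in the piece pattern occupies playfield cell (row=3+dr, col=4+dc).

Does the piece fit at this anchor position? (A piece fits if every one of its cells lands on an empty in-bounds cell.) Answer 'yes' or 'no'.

Answer: no

Derivation:
Check each piece cell at anchor (3, 4):
  offset (0,1) -> (3,5): occupied ('#') -> FAIL
  offset (1,0) -> (4,4): empty -> OK
  offset (1,1) -> (4,5): empty -> OK
  offset (1,2) -> (4,6): empty -> OK
All cells valid: no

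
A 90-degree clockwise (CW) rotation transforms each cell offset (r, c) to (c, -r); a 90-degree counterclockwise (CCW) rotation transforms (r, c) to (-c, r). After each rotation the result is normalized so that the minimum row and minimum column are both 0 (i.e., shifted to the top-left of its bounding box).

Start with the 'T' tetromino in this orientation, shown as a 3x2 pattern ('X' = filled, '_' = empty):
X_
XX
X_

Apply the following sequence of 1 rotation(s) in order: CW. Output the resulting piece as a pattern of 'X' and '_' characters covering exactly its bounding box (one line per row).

Start:
X_
XX
X_
After rotation 1 (CW):
XXX
_X_

Answer: XXX
_X_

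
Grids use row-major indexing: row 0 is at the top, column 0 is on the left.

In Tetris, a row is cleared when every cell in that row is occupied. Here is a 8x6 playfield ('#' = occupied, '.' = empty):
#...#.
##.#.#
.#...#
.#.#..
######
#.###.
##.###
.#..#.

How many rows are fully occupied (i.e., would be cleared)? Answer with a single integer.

Answer: 1

Derivation:
Check each row:
  row 0: 4 empty cells -> not full
  row 1: 2 empty cells -> not full
  row 2: 4 empty cells -> not full
  row 3: 4 empty cells -> not full
  row 4: 0 empty cells -> FULL (clear)
  row 5: 2 empty cells -> not full
  row 6: 1 empty cell -> not full
  row 7: 4 empty cells -> not full
Total rows cleared: 1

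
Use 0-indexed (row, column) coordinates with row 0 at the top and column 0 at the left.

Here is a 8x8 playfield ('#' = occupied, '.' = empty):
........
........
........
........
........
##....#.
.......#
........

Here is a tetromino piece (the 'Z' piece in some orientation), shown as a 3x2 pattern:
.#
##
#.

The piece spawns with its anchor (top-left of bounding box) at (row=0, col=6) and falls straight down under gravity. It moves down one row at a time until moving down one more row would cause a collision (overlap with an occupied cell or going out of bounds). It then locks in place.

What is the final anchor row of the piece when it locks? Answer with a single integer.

Answer: 2

Derivation:
Spawn at (row=0, col=6). Try each row:
  row 0: fits
  row 1: fits
  row 2: fits
  row 3: blocked -> lock at row 2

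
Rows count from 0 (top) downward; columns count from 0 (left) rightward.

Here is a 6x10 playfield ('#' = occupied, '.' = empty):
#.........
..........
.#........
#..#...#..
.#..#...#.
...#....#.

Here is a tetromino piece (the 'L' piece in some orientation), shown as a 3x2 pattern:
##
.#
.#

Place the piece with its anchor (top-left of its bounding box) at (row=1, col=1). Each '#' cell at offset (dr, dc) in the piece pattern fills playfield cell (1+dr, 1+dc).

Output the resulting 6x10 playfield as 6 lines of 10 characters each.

Fill (1+0,1+0) = (1,1)
Fill (1+0,1+1) = (1,2)
Fill (1+1,1+1) = (2,2)
Fill (1+2,1+1) = (3,2)

Answer: #.........
.##.......
.##.......
#.##...#..
.#..#...#.
...#....#.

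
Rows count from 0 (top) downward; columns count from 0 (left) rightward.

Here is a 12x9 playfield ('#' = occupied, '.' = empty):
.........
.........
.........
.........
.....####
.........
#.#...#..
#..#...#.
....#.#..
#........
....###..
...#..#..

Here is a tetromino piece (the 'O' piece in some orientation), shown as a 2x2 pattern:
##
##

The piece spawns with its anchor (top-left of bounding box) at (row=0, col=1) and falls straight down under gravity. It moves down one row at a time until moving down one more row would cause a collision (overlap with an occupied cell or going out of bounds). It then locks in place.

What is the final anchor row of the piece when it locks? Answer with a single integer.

Answer: 4

Derivation:
Spawn at (row=0, col=1). Try each row:
  row 0: fits
  row 1: fits
  row 2: fits
  row 3: fits
  row 4: fits
  row 5: blocked -> lock at row 4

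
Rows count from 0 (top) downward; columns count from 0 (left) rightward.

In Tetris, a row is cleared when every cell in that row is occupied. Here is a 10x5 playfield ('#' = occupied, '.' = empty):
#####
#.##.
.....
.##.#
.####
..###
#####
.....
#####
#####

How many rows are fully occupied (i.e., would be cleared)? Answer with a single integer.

Answer: 4

Derivation:
Check each row:
  row 0: 0 empty cells -> FULL (clear)
  row 1: 2 empty cells -> not full
  row 2: 5 empty cells -> not full
  row 3: 2 empty cells -> not full
  row 4: 1 empty cell -> not full
  row 5: 2 empty cells -> not full
  row 6: 0 empty cells -> FULL (clear)
  row 7: 5 empty cells -> not full
  row 8: 0 empty cells -> FULL (clear)
  row 9: 0 empty cells -> FULL (clear)
Total rows cleared: 4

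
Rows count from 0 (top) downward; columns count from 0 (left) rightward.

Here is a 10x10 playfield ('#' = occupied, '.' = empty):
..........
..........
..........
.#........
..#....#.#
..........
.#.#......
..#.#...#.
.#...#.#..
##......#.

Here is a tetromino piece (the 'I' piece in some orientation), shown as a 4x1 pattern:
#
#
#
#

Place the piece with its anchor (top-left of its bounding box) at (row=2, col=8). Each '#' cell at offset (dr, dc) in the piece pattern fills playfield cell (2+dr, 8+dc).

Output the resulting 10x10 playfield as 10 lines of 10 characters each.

Answer: ..........
..........
........#.
.#......#.
..#....###
........#.
.#.#......
..#.#...#.
.#...#.#..
##......#.

Derivation:
Fill (2+0,8+0) = (2,8)
Fill (2+1,8+0) = (3,8)
Fill (2+2,8+0) = (4,8)
Fill (2+3,8+0) = (5,8)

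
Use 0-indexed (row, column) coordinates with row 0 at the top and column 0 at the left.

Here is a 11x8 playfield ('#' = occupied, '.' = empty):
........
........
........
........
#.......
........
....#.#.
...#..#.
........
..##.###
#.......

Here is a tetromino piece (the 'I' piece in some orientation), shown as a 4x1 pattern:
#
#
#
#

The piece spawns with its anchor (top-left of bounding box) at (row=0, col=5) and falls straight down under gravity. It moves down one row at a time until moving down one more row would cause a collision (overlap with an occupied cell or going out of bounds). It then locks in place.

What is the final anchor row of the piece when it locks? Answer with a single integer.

Answer: 5

Derivation:
Spawn at (row=0, col=5). Try each row:
  row 0: fits
  row 1: fits
  row 2: fits
  row 3: fits
  row 4: fits
  row 5: fits
  row 6: blocked -> lock at row 5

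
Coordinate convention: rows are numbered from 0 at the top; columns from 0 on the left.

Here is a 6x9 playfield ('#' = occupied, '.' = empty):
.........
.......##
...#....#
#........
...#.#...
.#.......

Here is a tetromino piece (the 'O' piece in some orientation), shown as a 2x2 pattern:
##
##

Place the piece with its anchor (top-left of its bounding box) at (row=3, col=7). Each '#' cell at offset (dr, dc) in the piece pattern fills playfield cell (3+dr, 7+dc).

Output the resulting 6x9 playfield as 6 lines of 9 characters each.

Fill (3+0,7+0) = (3,7)
Fill (3+0,7+1) = (3,8)
Fill (3+1,7+0) = (4,7)
Fill (3+1,7+1) = (4,8)

Answer: .........
.......##
...#....#
#......##
...#.#.##
.#.......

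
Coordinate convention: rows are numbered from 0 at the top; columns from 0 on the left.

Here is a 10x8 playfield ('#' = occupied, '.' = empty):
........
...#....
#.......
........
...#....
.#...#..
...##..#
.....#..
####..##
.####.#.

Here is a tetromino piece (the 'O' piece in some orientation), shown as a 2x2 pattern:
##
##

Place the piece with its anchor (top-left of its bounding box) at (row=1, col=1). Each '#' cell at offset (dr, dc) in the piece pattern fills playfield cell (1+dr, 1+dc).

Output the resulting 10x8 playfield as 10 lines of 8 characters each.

Answer: ........
.###....
###.....
........
...#....
.#...#..
...##..#
.....#..
####..##
.####.#.

Derivation:
Fill (1+0,1+0) = (1,1)
Fill (1+0,1+1) = (1,2)
Fill (1+1,1+0) = (2,1)
Fill (1+1,1+1) = (2,2)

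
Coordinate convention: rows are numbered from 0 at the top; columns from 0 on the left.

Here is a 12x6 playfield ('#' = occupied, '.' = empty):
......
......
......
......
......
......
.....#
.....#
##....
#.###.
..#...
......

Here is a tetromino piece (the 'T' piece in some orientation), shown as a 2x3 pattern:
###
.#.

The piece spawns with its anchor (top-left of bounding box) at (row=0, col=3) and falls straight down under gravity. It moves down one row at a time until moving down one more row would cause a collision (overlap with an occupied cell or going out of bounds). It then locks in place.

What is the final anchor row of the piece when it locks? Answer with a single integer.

Spawn at (row=0, col=3). Try each row:
  row 0: fits
  row 1: fits
  row 2: fits
  row 3: fits
  row 4: fits
  row 5: fits
  row 6: blocked -> lock at row 5

Answer: 5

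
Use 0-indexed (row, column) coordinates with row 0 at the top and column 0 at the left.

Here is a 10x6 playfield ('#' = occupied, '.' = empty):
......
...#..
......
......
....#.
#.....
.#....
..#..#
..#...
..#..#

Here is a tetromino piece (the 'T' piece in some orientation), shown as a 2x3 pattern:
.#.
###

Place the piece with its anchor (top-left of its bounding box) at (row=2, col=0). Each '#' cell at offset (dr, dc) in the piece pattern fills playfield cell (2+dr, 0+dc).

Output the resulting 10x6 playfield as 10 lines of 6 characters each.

Answer: ......
...#..
.#....
###...
....#.
#.....
.#....
..#..#
..#...
..#..#

Derivation:
Fill (2+0,0+1) = (2,1)
Fill (2+1,0+0) = (3,0)
Fill (2+1,0+1) = (3,1)
Fill (2+1,0+2) = (3,2)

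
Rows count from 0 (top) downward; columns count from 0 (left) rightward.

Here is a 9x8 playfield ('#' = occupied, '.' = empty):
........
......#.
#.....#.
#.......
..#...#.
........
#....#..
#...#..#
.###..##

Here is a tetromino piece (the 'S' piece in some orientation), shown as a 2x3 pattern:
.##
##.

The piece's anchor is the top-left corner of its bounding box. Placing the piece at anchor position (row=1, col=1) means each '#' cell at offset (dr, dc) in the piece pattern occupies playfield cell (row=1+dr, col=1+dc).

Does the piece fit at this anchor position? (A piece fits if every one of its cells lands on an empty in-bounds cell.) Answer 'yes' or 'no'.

Answer: yes

Derivation:
Check each piece cell at anchor (1, 1):
  offset (0,1) -> (1,2): empty -> OK
  offset (0,2) -> (1,3): empty -> OK
  offset (1,0) -> (2,1): empty -> OK
  offset (1,1) -> (2,2): empty -> OK
All cells valid: yes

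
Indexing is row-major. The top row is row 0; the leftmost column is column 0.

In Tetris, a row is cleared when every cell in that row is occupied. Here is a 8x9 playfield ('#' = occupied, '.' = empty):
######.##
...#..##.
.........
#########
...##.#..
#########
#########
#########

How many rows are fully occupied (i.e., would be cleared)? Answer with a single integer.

Check each row:
  row 0: 1 empty cell -> not full
  row 1: 6 empty cells -> not full
  row 2: 9 empty cells -> not full
  row 3: 0 empty cells -> FULL (clear)
  row 4: 6 empty cells -> not full
  row 5: 0 empty cells -> FULL (clear)
  row 6: 0 empty cells -> FULL (clear)
  row 7: 0 empty cells -> FULL (clear)
Total rows cleared: 4

Answer: 4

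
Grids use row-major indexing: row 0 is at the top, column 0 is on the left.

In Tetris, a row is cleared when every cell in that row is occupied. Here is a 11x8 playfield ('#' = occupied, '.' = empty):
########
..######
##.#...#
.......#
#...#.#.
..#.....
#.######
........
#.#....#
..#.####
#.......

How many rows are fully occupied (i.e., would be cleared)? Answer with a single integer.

Answer: 1

Derivation:
Check each row:
  row 0: 0 empty cells -> FULL (clear)
  row 1: 2 empty cells -> not full
  row 2: 4 empty cells -> not full
  row 3: 7 empty cells -> not full
  row 4: 5 empty cells -> not full
  row 5: 7 empty cells -> not full
  row 6: 1 empty cell -> not full
  row 7: 8 empty cells -> not full
  row 8: 5 empty cells -> not full
  row 9: 3 empty cells -> not full
  row 10: 7 empty cells -> not full
Total rows cleared: 1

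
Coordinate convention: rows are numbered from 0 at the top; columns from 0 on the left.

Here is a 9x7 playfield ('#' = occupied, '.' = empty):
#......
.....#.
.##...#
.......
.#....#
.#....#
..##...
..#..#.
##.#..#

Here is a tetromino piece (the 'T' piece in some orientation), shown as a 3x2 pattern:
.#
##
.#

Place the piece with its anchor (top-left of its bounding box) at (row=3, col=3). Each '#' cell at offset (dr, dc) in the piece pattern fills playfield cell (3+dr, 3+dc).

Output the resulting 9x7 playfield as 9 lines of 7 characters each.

Answer: #......
.....#.
.##...#
....#..
.#.##.#
.#..#.#
..##...
..#..#.
##.#..#

Derivation:
Fill (3+0,3+1) = (3,4)
Fill (3+1,3+0) = (4,3)
Fill (3+1,3+1) = (4,4)
Fill (3+2,3+1) = (5,4)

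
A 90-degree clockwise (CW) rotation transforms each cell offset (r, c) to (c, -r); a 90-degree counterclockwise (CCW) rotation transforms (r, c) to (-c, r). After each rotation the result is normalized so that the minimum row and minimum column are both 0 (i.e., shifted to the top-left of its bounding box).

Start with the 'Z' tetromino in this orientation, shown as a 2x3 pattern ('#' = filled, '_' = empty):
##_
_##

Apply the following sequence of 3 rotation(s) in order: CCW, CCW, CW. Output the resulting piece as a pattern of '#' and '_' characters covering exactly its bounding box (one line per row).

Answer: _#
##
#_

Derivation:
Start:
##_
_##
After rotation 1 (CCW):
_#
##
#_
After rotation 2 (CCW):
##_
_##
After rotation 3 (CW):
_#
##
#_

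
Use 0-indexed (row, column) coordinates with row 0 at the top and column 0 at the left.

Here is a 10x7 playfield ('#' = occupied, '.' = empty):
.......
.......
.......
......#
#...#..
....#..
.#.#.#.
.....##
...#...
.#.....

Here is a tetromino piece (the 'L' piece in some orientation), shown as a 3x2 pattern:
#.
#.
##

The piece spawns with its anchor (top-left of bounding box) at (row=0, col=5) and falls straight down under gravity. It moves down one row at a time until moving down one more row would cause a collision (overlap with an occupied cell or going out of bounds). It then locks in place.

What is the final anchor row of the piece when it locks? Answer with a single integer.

Answer: 0

Derivation:
Spawn at (row=0, col=5). Try each row:
  row 0: fits
  row 1: blocked -> lock at row 0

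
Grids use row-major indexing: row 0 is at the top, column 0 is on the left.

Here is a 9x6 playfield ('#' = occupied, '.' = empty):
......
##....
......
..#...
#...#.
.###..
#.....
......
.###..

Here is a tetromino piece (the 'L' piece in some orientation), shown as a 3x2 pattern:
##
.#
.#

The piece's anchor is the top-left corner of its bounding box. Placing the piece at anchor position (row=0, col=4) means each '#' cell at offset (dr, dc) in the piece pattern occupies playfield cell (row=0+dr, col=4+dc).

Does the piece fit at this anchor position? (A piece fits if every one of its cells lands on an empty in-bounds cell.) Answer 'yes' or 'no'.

Check each piece cell at anchor (0, 4):
  offset (0,0) -> (0,4): empty -> OK
  offset (0,1) -> (0,5): empty -> OK
  offset (1,1) -> (1,5): empty -> OK
  offset (2,1) -> (2,5): empty -> OK
All cells valid: yes

Answer: yes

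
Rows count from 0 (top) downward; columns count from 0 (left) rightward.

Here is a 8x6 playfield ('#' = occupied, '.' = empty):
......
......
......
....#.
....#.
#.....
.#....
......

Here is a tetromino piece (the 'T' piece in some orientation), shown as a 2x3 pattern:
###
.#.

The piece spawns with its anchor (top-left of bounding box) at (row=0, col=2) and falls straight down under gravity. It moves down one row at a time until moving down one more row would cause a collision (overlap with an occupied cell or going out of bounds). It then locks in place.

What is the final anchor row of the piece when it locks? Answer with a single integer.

Answer: 2

Derivation:
Spawn at (row=0, col=2). Try each row:
  row 0: fits
  row 1: fits
  row 2: fits
  row 3: blocked -> lock at row 2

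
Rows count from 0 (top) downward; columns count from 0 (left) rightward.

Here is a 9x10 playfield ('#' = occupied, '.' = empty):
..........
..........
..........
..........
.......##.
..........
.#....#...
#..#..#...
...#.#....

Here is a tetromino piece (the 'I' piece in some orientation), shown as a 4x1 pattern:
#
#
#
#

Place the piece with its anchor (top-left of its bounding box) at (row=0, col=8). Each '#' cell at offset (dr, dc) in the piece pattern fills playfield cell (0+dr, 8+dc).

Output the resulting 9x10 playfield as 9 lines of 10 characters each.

Answer: ........#.
........#.
........#.
........#.
.......##.
..........
.#....#...
#..#..#...
...#.#....

Derivation:
Fill (0+0,8+0) = (0,8)
Fill (0+1,8+0) = (1,8)
Fill (0+2,8+0) = (2,8)
Fill (0+3,8+0) = (3,8)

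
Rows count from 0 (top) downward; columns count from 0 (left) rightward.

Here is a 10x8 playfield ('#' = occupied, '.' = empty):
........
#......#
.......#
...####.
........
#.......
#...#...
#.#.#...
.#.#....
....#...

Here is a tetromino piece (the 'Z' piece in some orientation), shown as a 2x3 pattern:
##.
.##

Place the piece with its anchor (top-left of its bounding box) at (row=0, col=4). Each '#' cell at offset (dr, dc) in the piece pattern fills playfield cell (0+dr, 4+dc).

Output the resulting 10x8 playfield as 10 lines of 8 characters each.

Answer: ....##..
#....###
.......#
...####.
........
#.......
#...#...
#.#.#...
.#.#....
....#...

Derivation:
Fill (0+0,4+0) = (0,4)
Fill (0+0,4+1) = (0,5)
Fill (0+1,4+1) = (1,5)
Fill (0+1,4+2) = (1,6)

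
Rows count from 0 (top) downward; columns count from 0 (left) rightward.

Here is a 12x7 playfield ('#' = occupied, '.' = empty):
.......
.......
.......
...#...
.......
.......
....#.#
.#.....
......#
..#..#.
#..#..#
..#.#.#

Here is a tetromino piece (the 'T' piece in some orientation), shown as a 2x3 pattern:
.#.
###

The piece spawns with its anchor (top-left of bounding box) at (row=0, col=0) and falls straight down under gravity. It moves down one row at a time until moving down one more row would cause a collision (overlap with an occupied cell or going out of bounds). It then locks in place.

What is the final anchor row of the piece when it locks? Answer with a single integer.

Answer: 5

Derivation:
Spawn at (row=0, col=0). Try each row:
  row 0: fits
  row 1: fits
  row 2: fits
  row 3: fits
  row 4: fits
  row 5: fits
  row 6: blocked -> lock at row 5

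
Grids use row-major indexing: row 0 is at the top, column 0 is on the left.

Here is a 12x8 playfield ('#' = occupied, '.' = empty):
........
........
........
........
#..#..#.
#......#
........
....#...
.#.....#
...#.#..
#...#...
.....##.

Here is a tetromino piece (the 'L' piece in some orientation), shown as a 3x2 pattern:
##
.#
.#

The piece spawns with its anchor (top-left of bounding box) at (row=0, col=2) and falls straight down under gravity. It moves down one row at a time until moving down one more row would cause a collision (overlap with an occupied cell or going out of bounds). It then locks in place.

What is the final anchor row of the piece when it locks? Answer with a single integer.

Answer: 1

Derivation:
Spawn at (row=0, col=2). Try each row:
  row 0: fits
  row 1: fits
  row 2: blocked -> lock at row 1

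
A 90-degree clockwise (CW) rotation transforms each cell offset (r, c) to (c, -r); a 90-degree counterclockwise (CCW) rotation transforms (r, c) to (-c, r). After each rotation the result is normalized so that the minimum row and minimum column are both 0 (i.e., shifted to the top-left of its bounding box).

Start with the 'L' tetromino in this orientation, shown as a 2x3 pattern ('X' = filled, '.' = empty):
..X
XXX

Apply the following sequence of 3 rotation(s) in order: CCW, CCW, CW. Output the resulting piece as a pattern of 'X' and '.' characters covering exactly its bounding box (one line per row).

Start:
..X
XXX
After rotation 1 (CCW):
XX
.X
.X
After rotation 2 (CCW):
XXX
X..
After rotation 3 (CW):
XX
.X
.X

Answer: XX
.X
.X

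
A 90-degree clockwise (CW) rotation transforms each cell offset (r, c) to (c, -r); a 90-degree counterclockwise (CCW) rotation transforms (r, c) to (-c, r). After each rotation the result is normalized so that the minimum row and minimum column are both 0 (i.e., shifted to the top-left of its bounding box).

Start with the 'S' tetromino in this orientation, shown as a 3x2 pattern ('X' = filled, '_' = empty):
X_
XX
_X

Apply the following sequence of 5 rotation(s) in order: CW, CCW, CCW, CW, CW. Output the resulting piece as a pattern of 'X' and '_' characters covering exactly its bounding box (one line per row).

Start:
X_
XX
_X
After rotation 1 (CW):
_XX
XX_
After rotation 2 (CCW):
X_
XX
_X
After rotation 3 (CCW):
_XX
XX_
After rotation 4 (CW):
X_
XX
_X
After rotation 5 (CW):
_XX
XX_

Answer: _XX
XX_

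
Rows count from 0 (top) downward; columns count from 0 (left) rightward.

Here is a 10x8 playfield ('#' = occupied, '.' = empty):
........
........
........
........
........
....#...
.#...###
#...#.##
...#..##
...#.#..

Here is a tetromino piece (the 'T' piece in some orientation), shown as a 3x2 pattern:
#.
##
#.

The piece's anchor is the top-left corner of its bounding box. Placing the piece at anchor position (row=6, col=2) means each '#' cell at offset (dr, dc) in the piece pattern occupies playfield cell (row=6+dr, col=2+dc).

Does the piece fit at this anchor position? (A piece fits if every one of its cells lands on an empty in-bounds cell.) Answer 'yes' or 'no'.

Check each piece cell at anchor (6, 2):
  offset (0,0) -> (6,2): empty -> OK
  offset (1,0) -> (7,2): empty -> OK
  offset (1,1) -> (7,3): empty -> OK
  offset (2,0) -> (8,2): empty -> OK
All cells valid: yes

Answer: yes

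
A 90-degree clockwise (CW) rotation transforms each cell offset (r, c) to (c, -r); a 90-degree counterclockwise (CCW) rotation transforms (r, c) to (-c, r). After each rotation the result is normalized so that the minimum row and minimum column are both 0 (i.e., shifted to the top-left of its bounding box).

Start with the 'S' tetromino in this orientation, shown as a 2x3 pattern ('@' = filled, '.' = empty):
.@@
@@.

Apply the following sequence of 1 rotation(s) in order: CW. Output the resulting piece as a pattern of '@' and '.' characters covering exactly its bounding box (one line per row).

Start:
.@@
@@.
After rotation 1 (CW):
@.
@@
.@

Answer: @.
@@
.@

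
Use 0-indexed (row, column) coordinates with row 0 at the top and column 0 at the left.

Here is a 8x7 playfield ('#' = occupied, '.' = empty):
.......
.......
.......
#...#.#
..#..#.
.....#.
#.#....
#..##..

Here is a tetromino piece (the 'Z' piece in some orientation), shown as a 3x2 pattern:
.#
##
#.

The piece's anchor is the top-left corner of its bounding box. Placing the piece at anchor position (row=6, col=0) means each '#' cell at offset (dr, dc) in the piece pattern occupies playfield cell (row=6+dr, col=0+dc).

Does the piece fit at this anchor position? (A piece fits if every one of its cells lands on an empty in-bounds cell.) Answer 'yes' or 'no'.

Check each piece cell at anchor (6, 0):
  offset (0,1) -> (6,1): empty -> OK
  offset (1,0) -> (7,0): occupied ('#') -> FAIL
  offset (1,1) -> (7,1): empty -> OK
  offset (2,0) -> (8,0): out of bounds -> FAIL
All cells valid: no

Answer: no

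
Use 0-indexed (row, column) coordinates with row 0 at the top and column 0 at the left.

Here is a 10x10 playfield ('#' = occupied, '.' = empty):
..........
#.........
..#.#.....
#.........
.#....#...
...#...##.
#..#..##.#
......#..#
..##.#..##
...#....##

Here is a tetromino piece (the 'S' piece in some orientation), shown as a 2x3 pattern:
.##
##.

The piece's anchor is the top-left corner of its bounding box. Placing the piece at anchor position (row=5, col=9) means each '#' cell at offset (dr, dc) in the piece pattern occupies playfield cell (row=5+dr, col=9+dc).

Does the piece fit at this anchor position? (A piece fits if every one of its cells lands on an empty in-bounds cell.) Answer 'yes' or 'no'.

Check each piece cell at anchor (5, 9):
  offset (0,1) -> (5,10): out of bounds -> FAIL
  offset (0,2) -> (5,11): out of bounds -> FAIL
  offset (1,0) -> (6,9): occupied ('#') -> FAIL
  offset (1,1) -> (6,10): out of bounds -> FAIL
All cells valid: no

Answer: no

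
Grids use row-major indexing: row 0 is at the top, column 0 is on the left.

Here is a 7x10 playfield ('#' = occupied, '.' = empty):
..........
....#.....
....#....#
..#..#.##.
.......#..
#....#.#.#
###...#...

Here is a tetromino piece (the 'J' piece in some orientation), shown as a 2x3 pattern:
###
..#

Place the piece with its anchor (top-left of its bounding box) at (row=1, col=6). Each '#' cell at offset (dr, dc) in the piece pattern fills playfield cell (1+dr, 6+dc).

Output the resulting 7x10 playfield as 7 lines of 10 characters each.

Fill (1+0,6+0) = (1,6)
Fill (1+0,6+1) = (1,7)
Fill (1+0,6+2) = (1,8)
Fill (1+1,6+2) = (2,8)

Answer: ..........
....#.###.
....#...##
..#..#.##.
.......#..
#....#.#.#
###...#...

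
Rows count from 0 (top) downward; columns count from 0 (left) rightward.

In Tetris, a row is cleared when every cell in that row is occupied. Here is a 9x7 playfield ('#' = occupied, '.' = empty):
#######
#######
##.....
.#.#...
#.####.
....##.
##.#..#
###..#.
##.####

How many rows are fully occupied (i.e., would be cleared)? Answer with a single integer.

Answer: 2

Derivation:
Check each row:
  row 0: 0 empty cells -> FULL (clear)
  row 1: 0 empty cells -> FULL (clear)
  row 2: 5 empty cells -> not full
  row 3: 5 empty cells -> not full
  row 4: 2 empty cells -> not full
  row 5: 5 empty cells -> not full
  row 6: 3 empty cells -> not full
  row 7: 3 empty cells -> not full
  row 8: 1 empty cell -> not full
Total rows cleared: 2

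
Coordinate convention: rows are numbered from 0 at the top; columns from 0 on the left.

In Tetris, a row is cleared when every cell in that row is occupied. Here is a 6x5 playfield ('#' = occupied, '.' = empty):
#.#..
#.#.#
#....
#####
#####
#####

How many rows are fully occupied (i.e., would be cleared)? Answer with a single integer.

Check each row:
  row 0: 3 empty cells -> not full
  row 1: 2 empty cells -> not full
  row 2: 4 empty cells -> not full
  row 3: 0 empty cells -> FULL (clear)
  row 4: 0 empty cells -> FULL (clear)
  row 5: 0 empty cells -> FULL (clear)
Total rows cleared: 3

Answer: 3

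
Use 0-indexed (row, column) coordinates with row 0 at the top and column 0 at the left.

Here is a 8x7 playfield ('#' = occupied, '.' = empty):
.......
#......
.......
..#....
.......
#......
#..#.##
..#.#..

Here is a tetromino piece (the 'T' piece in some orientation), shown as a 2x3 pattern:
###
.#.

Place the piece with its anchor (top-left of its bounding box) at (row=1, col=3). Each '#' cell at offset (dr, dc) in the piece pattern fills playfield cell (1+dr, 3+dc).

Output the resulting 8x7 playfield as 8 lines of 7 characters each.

Answer: .......
#..###.
....#..
..#....
.......
#......
#..#.##
..#.#..

Derivation:
Fill (1+0,3+0) = (1,3)
Fill (1+0,3+1) = (1,4)
Fill (1+0,3+2) = (1,5)
Fill (1+1,3+1) = (2,4)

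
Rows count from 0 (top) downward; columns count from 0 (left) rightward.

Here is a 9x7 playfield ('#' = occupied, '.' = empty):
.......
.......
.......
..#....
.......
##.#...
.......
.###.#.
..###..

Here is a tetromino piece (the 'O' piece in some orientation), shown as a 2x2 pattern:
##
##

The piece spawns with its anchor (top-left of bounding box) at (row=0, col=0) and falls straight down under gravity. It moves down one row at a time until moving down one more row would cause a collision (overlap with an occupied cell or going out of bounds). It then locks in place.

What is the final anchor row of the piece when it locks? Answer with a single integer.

Spawn at (row=0, col=0). Try each row:
  row 0: fits
  row 1: fits
  row 2: fits
  row 3: fits
  row 4: blocked -> lock at row 3

Answer: 3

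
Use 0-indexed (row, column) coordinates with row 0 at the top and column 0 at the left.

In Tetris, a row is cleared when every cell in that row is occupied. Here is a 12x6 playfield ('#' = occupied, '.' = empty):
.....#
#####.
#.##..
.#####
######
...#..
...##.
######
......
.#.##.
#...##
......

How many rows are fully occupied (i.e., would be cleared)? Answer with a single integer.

Answer: 2

Derivation:
Check each row:
  row 0: 5 empty cells -> not full
  row 1: 1 empty cell -> not full
  row 2: 3 empty cells -> not full
  row 3: 1 empty cell -> not full
  row 4: 0 empty cells -> FULL (clear)
  row 5: 5 empty cells -> not full
  row 6: 4 empty cells -> not full
  row 7: 0 empty cells -> FULL (clear)
  row 8: 6 empty cells -> not full
  row 9: 3 empty cells -> not full
  row 10: 3 empty cells -> not full
  row 11: 6 empty cells -> not full
Total rows cleared: 2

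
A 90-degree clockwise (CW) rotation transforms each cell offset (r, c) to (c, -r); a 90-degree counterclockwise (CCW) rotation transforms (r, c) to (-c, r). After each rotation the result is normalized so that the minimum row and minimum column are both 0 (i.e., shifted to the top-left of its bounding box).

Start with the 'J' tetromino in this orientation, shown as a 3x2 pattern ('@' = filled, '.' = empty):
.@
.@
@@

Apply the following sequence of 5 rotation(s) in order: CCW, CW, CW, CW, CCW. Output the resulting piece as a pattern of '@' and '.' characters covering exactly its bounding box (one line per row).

Start:
.@
.@
@@
After rotation 1 (CCW):
@@@
..@
After rotation 2 (CW):
.@
.@
@@
After rotation 3 (CW):
@..
@@@
After rotation 4 (CW):
@@
@.
@.
After rotation 5 (CCW):
@..
@@@

Answer: @..
@@@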